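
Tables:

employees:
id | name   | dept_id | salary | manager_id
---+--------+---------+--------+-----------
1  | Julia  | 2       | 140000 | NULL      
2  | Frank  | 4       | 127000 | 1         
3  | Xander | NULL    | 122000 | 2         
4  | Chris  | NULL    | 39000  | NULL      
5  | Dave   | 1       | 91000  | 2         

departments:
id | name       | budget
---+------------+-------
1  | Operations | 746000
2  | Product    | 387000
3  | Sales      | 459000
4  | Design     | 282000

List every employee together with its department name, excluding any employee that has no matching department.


INNER JOIN keeps only employees rows whose dept_id matches an id in departments. Walk through each employee:
  - employee 1 (Julia): dept_id=2 -> matches Product
  - employee 2 (Frank): dept_id=4 -> matches Design
  - employee 3 (Xander): dept_id=NULL, no match -> dropped
  - employee 4 (Chris): dept_id=NULL, no match -> dropped
  - employee 5 (Dave): dept_id=1 -> matches Operations
So 2 of 5 rows are dropped.

SQL:
SELECT a.name, b.name AS department
FROM employees a
INNER JOIN departments b ON a.dept_id = b.id

Result:
name  | department
------+-----------
Julia | Product   
Frank | Design    
Dave  | Operations


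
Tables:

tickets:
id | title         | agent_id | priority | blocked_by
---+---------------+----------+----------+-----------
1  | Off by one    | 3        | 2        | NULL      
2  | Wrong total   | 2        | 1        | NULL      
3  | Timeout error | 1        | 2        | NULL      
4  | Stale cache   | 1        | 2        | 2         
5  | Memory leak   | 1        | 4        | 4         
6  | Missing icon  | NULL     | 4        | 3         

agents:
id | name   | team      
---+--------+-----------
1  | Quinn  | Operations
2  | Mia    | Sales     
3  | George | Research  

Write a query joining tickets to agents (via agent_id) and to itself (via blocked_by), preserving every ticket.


Two LEFT JOINs from the same base table tickets: one to agents via agent_id, one to tickets itself via blocked_by. Both are LEFT so every ticket is preserved.
Match against agents:
  - ticket 1 (Off by one): agent_id=3 -> matches George
  - ticket 2 (Wrong total): agent_id=2 -> matches Mia
  - ticket 3 (Timeout error): agent_id=1 -> matches Quinn
  - ticket 4 (Stale cache): agent_id=1 -> matches Quinn
  - ticket 5 (Memory leak): agent_id=1 -> matches Quinn
  - ticket 6 (Missing icon): agent_id=NULL, no match -> kept with NULL
Match against tickets (self):
  - ticket 1 (Off by one): blocked_by=NULL -> NULL
  - ticket 2 (Wrong total): blocked_by=NULL -> NULL
  - ticket 3 (Timeout error): blocked_by=NULL -> NULL
  - ticket 4 (Stale cache): blocked_by=2 -> Wrong total
  - ticket 5 (Memory leak): blocked_by=4 -> Stale cache
  - ticket 6 (Missing icon): blocked_by=3 -> Timeout error

SQL:
SELECT a.title, b.name AS agent, c.title AS blocked_by
FROM tickets a
LEFT JOIN agents b ON a.agent_id = b.id
LEFT JOIN tickets c ON a.blocked_by = c.id

Result:
title         | agent  | blocked_by   
--------------+--------+--------------
Off by one    | George | NULL         
Wrong total   | Mia    | NULL         
Timeout error | Quinn  | NULL         
Stale cache   | Quinn  | Wrong total  
Memory leak   | Quinn  | Stale cache  
Missing icon  | NULL   | Timeout error


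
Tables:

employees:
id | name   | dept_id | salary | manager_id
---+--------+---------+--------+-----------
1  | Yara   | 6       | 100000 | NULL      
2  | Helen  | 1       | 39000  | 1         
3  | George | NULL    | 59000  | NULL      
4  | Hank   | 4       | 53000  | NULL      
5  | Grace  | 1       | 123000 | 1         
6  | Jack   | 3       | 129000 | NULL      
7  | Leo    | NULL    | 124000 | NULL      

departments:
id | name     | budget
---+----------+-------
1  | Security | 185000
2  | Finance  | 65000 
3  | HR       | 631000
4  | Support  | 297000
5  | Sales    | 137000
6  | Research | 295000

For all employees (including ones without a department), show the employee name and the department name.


LEFT JOIN keeps every row from employees (the left table); where dept_id has no match in departments, the department columns become NULL. Walk through each employee:
  - employee 1 (Yara): dept_id=6 -> matches Research
  - employee 2 (Helen): dept_id=1 -> matches Security
  - employee 3 (George): dept_id=NULL, no match -> kept with NULL
  - employee 4 (Hank): dept_id=4 -> matches Support
  - employee 5 (Grace): dept_id=1 -> matches Security
  - employee 6 (Jack): dept_id=3 -> matches HR
  - employee 7 (Leo): dept_id=NULL, no match -> kept with NULL
All 7 rows appear; 2 have NULL department.

SQL:
SELECT a.name, b.name AS department
FROM employees a
LEFT JOIN departments b ON a.dept_id = b.id

Result:
name   | department
-------+-----------
Yara   | Research  
Helen  | Security  
George | NULL      
Hank   | Support   
Grace  | Security  
Jack   | HR        
Leo    | NULL      


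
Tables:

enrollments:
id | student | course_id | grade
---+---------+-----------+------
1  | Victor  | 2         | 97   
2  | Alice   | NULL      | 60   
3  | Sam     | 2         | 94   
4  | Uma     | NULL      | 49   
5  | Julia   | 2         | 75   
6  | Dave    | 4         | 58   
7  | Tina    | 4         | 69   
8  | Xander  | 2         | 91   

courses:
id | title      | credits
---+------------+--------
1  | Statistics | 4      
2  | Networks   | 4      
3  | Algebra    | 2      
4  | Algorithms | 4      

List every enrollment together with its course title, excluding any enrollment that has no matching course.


INNER JOIN keeps only enrollments rows whose course_id matches an id in courses. Walk through each enrollment:
  - enrollment 1 (Victor): course_id=2 -> matches Networks
  - enrollment 2 (Alice): course_id=NULL, no match -> dropped
  - enrollment 3 (Sam): course_id=2 -> matches Networks
  - enrollment 4 (Uma): course_id=NULL, no match -> dropped
  - enrollment 5 (Julia): course_id=2 -> matches Networks
  - enrollment 6 (Dave): course_id=4 -> matches Algorithms
  - enrollment 7 (Tina): course_id=4 -> matches Algorithms
  - enrollment 8 (Xander): course_id=2 -> matches Networks
So 2 of 8 rows are dropped.

SQL:
SELECT a.student, b.title AS course
FROM enrollments a
INNER JOIN courses b ON a.course_id = b.id

Result:
student | course    
--------+-----------
Victor  | Networks  
Sam     | Networks  
Julia   | Networks  
Dave    | Algorithms
Tina    | Algorithms
Xander  | Networks  


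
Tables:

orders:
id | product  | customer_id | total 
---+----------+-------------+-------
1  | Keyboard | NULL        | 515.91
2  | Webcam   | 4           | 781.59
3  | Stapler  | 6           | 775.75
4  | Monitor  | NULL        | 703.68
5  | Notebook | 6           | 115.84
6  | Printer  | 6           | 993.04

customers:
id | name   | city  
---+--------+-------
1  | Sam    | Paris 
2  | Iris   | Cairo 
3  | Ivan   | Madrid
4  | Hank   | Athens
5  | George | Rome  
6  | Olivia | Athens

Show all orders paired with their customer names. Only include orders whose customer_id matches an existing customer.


INNER JOIN keeps only orders rows whose customer_id matches an id in customers. Walk through each order:
  - order 1 (Keyboard): customer_id=NULL, no match -> dropped
  - order 2 (Webcam): customer_id=4 -> matches Hank
  - order 3 (Stapler): customer_id=6 -> matches Olivia
  - order 4 (Monitor): customer_id=NULL, no match -> dropped
  - order 5 (Notebook): customer_id=6 -> matches Olivia
  - order 6 (Printer): customer_id=6 -> matches Olivia
So 2 of 6 rows are dropped.

SQL:
SELECT a.product, b.name AS customer
FROM orders a
INNER JOIN customers b ON a.customer_id = b.id

Result:
product  | customer
---------+---------
Webcam   | Hank    
Stapler  | Olivia  
Notebook | Olivia  
Printer  | Olivia  


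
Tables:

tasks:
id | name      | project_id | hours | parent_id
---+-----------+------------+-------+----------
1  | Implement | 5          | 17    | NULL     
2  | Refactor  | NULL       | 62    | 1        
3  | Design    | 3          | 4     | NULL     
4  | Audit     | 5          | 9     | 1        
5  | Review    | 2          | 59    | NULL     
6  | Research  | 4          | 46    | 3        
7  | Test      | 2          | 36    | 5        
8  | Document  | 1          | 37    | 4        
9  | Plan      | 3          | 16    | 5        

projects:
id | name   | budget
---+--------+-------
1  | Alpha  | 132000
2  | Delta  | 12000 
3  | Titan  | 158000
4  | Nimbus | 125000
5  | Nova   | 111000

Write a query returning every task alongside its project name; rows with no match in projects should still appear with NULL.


LEFT JOIN keeps every row from tasks (the left table); where project_id has no match in projects, the project columns become NULL. Walk through each task:
  - task 1 (Implement): project_id=5 -> matches Nova
  - task 2 (Refactor): project_id=NULL, no match -> kept with NULL
  - task 3 (Design): project_id=3 -> matches Titan
  - task 4 (Audit): project_id=5 -> matches Nova
  - task 5 (Review): project_id=2 -> matches Delta
  - task 6 (Research): project_id=4 -> matches Nimbus
  - task 7 (Test): project_id=2 -> matches Delta
  - task 8 (Document): project_id=1 -> matches Alpha
  - task 9 (Plan): project_id=3 -> matches Titan
All 9 rows appear; 1 has NULL project.

SQL:
SELECT a.name, b.name AS project
FROM tasks a
LEFT JOIN projects b ON a.project_id = b.id

Result:
name      | project
----------+--------
Implement | Nova   
Refactor  | NULL   
Design    | Titan  
Audit     | Nova   
Review    | Delta  
Research  | Nimbus 
Test      | Delta  
Document  | Alpha  
Plan      | Titan  


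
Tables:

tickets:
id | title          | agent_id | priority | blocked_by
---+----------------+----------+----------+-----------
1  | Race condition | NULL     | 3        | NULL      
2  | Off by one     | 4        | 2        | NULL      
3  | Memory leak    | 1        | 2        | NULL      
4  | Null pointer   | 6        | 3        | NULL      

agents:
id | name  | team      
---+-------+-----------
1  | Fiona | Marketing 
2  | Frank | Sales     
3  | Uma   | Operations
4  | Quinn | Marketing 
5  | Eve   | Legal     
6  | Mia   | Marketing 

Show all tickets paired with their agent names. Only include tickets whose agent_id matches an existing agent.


INNER JOIN keeps only tickets rows whose agent_id matches an id in agents. Walk through each ticket:
  - ticket 1 (Race condition): agent_id=NULL, no match -> dropped
  - ticket 2 (Off by one): agent_id=4 -> matches Quinn
  - ticket 3 (Memory leak): agent_id=1 -> matches Fiona
  - ticket 4 (Null pointer): agent_id=6 -> matches Mia
So 1 of 4 rows is dropped.

SQL:
SELECT a.title, b.name AS agent
FROM tickets a
INNER JOIN agents b ON a.agent_id = b.id

Result:
title        | agent
-------------+------
Off by one   | Quinn
Memory leak  | Fiona
Null pointer | Mia  


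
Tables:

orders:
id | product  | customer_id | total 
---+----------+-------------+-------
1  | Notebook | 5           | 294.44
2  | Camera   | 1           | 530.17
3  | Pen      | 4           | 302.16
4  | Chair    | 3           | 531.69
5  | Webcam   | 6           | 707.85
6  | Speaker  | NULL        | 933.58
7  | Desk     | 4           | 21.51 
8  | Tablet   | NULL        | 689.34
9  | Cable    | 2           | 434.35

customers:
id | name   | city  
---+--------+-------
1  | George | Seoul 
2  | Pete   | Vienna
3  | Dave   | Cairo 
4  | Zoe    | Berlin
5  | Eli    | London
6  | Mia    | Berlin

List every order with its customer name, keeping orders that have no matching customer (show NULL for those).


LEFT JOIN keeps every row from orders (the left table); where customer_id has no match in customers, the customer columns become NULL. Walk through each order:
  - order 1 (Notebook): customer_id=5 -> matches Eli
  - order 2 (Camera): customer_id=1 -> matches George
  - order 3 (Pen): customer_id=4 -> matches Zoe
  - order 4 (Chair): customer_id=3 -> matches Dave
  - order 5 (Webcam): customer_id=6 -> matches Mia
  - order 6 (Speaker): customer_id=NULL, no match -> kept with NULL
  - order 7 (Desk): customer_id=4 -> matches Zoe
  - order 8 (Tablet): customer_id=NULL, no match -> kept with NULL
  - order 9 (Cable): customer_id=2 -> matches Pete
All 9 rows appear; 2 have NULL customer.

SQL:
SELECT a.product, b.name AS customer
FROM orders a
LEFT JOIN customers b ON a.customer_id = b.id

Result:
product  | customer
---------+---------
Notebook | Eli     
Camera   | George  
Pen      | Zoe     
Chair    | Dave    
Webcam   | Mia     
Speaker  | NULL    
Desk     | Zoe     
Tablet   | NULL    
Cable    | Pete    


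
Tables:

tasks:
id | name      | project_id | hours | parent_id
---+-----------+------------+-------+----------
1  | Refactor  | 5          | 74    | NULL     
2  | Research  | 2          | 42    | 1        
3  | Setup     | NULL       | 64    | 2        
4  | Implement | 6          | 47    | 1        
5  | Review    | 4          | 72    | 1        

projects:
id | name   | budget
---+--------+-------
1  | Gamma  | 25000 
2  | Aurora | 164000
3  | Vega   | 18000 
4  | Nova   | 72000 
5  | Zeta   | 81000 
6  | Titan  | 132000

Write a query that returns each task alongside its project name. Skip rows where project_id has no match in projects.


INNER JOIN keeps only tasks rows whose project_id matches an id in projects. Walk through each task:
  - task 1 (Refactor): project_id=5 -> matches Zeta
  - task 2 (Research): project_id=2 -> matches Aurora
  - task 3 (Setup): project_id=NULL, no match -> dropped
  - task 4 (Implement): project_id=6 -> matches Titan
  - task 5 (Review): project_id=4 -> matches Nova
So 1 of 5 rows is dropped.

SQL:
SELECT a.name, b.name AS project
FROM tasks a
INNER JOIN projects b ON a.project_id = b.id

Result:
name      | project
----------+--------
Refactor  | Zeta   
Research  | Aurora 
Implement | Titan  
Review    | Nova   


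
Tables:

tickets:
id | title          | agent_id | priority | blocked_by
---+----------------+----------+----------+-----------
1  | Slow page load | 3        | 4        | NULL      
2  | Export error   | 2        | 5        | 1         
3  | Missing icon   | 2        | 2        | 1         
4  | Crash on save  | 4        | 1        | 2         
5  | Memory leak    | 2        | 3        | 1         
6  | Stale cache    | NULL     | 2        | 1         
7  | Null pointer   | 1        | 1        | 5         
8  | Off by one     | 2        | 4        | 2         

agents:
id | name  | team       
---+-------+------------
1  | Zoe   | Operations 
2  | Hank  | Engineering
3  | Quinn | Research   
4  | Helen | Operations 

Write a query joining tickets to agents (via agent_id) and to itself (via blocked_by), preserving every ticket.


Two LEFT JOINs from the same base table tickets: one to agents via agent_id, one to tickets itself via blocked_by. Both are LEFT so every ticket is preserved.
Match against agents:
  - ticket 1 (Slow page load): agent_id=3 -> matches Quinn
  - ticket 2 (Export error): agent_id=2 -> matches Hank
  - ticket 3 (Missing icon): agent_id=2 -> matches Hank
  - ticket 4 (Crash on save): agent_id=4 -> matches Helen
  - ticket 5 (Memory leak): agent_id=2 -> matches Hank
  - ticket 6 (Stale cache): agent_id=NULL, no match -> kept with NULL
  - ticket 7 (Null pointer): agent_id=1 -> matches Zoe
  - ticket 8 (Off by one): agent_id=2 -> matches Hank
Match against tickets (self):
  - ticket 1 (Slow page load): blocked_by=NULL -> NULL
  - ticket 2 (Export error): blocked_by=1 -> Slow page load
  - ticket 3 (Missing icon): blocked_by=1 -> Slow page load
  - ticket 4 (Crash on save): blocked_by=2 -> Export error
  - ticket 5 (Memory leak): blocked_by=1 -> Slow page load
  - ticket 6 (Stale cache): blocked_by=1 -> Slow page load
  - ticket 7 (Null pointer): blocked_by=5 -> Memory leak
  - ticket 8 (Off by one): blocked_by=2 -> Export error

SQL:
SELECT a.title, b.name AS agent, c.title AS blocked_by
FROM tickets a
LEFT JOIN agents b ON a.agent_id = b.id
LEFT JOIN tickets c ON a.blocked_by = c.id

Result:
title          | agent | blocked_by    
---------------+-------+---------------
Slow page load | Quinn | NULL          
Export error   | Hank  | Slow page load
Missing icon   | Hank  | Slow page load
Crash on save  | Helen | Export error  
Memory leak    | Hank  | Slow page load
Stale cache    | NULL  | Slow page load
Null pointer   | Zoe   | Memory leak   
Off by one     | Hank  | Export error  


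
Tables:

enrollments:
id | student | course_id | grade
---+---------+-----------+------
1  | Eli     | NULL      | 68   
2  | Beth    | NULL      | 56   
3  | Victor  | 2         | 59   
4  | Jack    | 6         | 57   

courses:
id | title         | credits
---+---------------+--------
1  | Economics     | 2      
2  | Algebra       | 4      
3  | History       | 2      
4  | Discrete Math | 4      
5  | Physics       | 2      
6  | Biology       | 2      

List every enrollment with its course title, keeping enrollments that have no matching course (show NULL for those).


LEFT JOIN keeps every row from enrollments (the left table); where course_id has no match in courses, the course columns become NULL. Walk through each enrollment:
  - enrollment 1 (Eli): course_id=NULL, no match -> kept with NULL
  - enrollment 2 (Beth): course_id=NULL, no match -> kept with NULL
  - enrollment 3 (Victor): course_id=2 -> matches Algebra
  - enrollment 4 (Jack): course_id=6 -> matches Biology
All 4 rows appear; 2 have NULL course.

SQL:
SELECT a.student, b.title AS course
FROM enrollments a
LEFT JOIN courses b ON a.course_id = b.id

Result:
student | course 
--------+--------
Eli     | NULL   
Beth    | NULL   
Victor  | Algebra
Jack    | Biology


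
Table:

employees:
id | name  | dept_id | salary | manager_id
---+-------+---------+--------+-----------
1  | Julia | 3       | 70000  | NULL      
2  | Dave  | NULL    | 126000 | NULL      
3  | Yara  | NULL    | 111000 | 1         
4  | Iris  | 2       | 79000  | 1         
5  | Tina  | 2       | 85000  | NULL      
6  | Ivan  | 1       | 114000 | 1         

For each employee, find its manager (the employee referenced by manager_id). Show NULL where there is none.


This is a self-join: employees is joined to a second copy of itself, matching each row's manager_id to another row's id. Use LEFT JOIN so rows with manager_id=NULL are kept.
  - employee 1 (Julia): manager_id=NULL -> NULL
  - employee 2 (Dave): manager_id=NULL -> NULL
  - employee 3 (Yara): manager_id=1 -> Julia
  - employee 4 (Iris): manager_id=1 -> Julia
  - employee 5 (Tina): manager_id=NULL -> NULL
  - employee 6 (Ivan): manager_id=1 -> Julia

SQL:
SELECT a.name AS item, b.name AS manager
FROM employees a
LEFT JOIN employees b ON a.manager_id = b.id

Result:
item  | manager
------+--------
Julia | NULL   
Dave  | NULL   
Yara  | Julia  
Iris  | Julia  
Tina  | NULL   
Ivan  | Julia  


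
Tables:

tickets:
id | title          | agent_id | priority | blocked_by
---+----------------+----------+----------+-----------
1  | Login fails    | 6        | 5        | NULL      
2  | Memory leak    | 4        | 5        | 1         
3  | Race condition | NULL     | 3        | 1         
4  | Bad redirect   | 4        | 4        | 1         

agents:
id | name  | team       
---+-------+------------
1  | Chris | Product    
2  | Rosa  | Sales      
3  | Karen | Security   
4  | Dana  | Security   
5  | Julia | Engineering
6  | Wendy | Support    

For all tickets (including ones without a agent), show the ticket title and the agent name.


LEFT JOIN keeps every row from tickets (the left table); where agent_id has no match in agents, the agent columns become NULL. Walk through each ticket:
  - ticket 1 (Login fails): agent_id=6 -> matches Wendy
  - ticket 2 (Memory leak): agent_id=4 -> matches Dana
  - ticket 3 (Race condition): agent_id=NULL, no match -> kept with NULL
  - ticket 4 (Bad redirect): agent_id=4 -> matches Dana
All 4 rows appear; 1 has NULL agent.

SQL:
SELECT a.title, b.name AS agent
FROM tickets a
LEFT JOIN agents b ON a.agent_id = b.id

Result:
title          | agent
---------------+------
Login fails    | Wendy
Memory leak    | Dana 
Race condition | NULL 
Bad redirect   | Dana 


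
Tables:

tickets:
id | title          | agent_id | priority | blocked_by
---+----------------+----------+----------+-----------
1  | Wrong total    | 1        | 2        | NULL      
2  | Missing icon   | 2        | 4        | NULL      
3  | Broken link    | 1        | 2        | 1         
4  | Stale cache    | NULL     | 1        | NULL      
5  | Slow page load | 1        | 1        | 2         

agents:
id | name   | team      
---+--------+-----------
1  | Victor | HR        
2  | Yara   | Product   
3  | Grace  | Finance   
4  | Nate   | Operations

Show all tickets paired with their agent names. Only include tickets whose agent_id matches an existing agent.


INNER JOIN keeps only tickets rows whose agent_id matches an id in agents. Walk through each ticket:
  - ticket 1 (Wrong total): agent_id=1 -> matches Victor
  - ticket 2 (Missing icon): agent_id=2 -> matches Yara
  - ticket 3 (Broken link): agent_id=1 -> matches Victor
  - ticket 4 (Stale cache): agent_id=NULL, no match -> dropped
  - ticket 5 (Slow page load): agent_id=1 -> matches Victor
So 1 of 5 rows is dropped.

SQL:
SELECT a.title, b.name AS agent
FROM tickets a
INNER JOIN agents b ON a.agent_id = b.id

Result:
title          | agent 
---------------+-------
Wrong total    | Victor
Missing icon   | Yara  
Broken link    | Victor
Slow page load | Victor


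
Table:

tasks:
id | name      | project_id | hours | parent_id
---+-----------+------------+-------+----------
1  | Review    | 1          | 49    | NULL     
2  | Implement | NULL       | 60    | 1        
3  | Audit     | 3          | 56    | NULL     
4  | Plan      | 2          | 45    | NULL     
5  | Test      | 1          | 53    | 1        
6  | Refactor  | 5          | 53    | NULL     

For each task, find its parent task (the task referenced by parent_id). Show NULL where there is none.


This is a self-join: tasks is joined to a second copy of itself, matching each row's parent_id to another row's id. Use LEFT JOIN so rows with parent_id=NULL are kept.
  - task 1 (Review): parent_id=NULL -> NULL
  - task 2 (Implement): parent_id=1 -> Review
  - task 3 (Audit): parent_id=NULL -> NULL
  - task 4 (Plan): parent_id=NULL -> NULL
  - task 5 (Test): parent_id=1 -> Review
  - task 6 (Refactor): parent_id=NULL -> NULL

SQL:
SELECT a.name AS item, b.name AS parent
FROM tasks a
LEFT JOIN tasks b ON a.parent_id = b.id

Result:
item      | parent
----------+-------
Review    | NULL  
Implement | Review
Audit     | NULL  
Plan      | NULL  
Test      | Review
Refactor  | NULL  


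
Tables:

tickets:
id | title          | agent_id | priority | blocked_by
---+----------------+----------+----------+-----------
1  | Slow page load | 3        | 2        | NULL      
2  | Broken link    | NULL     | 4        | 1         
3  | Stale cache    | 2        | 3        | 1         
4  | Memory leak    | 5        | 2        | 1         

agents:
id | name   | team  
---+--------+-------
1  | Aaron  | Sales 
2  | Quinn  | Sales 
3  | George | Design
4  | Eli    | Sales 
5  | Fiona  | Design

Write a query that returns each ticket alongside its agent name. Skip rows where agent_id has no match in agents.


INNER JOIN keeps only tickets rows whose agent_id matches an id in agents. Walk through each ticket:
  - ticket 1 (Slow page load): agent_id=3 -> matches George
  - ticket 2 (Broken link): agent_id=NULL, no match -> dropped
  - ticket 3 (Stale cache): agent_id=2 -> matches Quinn
  - ticket 4 (Memory leak): agent_id=5 -> matches Fiona
So 1 of 4 rows is dropped.

SQL:
SELECT a.title, b.name AS agent
FROM tickets a
INNER JOIN agents b ON a.agent_id = b.id

Result:
title          | agent 
---------------+-------
Slow page load | George
Stale cache    | Quinn 
Memory leak    | Fiona 


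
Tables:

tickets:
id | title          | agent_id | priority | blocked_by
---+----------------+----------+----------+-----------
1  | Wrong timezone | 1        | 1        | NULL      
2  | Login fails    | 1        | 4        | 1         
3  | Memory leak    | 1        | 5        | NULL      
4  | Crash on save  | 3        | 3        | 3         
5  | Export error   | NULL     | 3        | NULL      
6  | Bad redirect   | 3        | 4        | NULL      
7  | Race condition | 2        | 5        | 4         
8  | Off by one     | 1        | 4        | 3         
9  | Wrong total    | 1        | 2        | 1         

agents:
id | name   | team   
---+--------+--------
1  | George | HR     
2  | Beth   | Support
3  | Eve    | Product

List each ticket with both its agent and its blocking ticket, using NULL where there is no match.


Two LEFT JOINs from the same base table tickets: one to agents via agent_id, one to tickets itself via blocked_by. Both are LEFT so every ticket is preserved.
Match against agents:
  - ticket 1 (Wrong timezone): agent_id=1 -> matches George
  - ticket 2 (Login fails): agent_id=1 -> matches George
  - ticket 3 (Memory leak): agent_id=1 -> matches George
  - ticket 4 (Crash on save): agent_id=3 -> matches Eve
  - ticket 5 (Export error): agent_id=NULL, no match -> kept with NULL
  - ticket 6 (Bad redirect): agent_id=3 -> matches Eve
  - ticket 7 (Race condition): agent_id=2 -> matches Beth
  - ticket 8 (Off by one): agent_id=1 -> matches George
  - ticket 9 (Wrong total): agent_id=1 -> matches George
Match against tickets (self):
  - ticket 1 (Wrong timezone): blocked_by=NULL -> NULL
  - ticket 2 (Login fails): blocked_by=1 -> Wrong timezone
  - ticket 3 (Memory leak): blocked_by=NULL -> NULL
  - ticket 4 (Crash on save): blocked_by=3 -> Memory leak
  - ticket 5 (Export error): blocked_by=NULL -> NULL
  - ticket 6 (Bad redirect): blocked_by=NULL -> NULL
  - ticket 7 (Race condition): blocked_by=4 -> Crash on save
  - ticket 8 (Off by one): blocked_by=3 -> Memory leak
  - ticket 9 (Wrong total): blocked_by=1 -> Wrong timezone

SQL:
SELECT a.title, b.name AS agent, c.title AS blocked_by
FROM tickets a
LEFT JOIN agents b ON a.agent_id = b.id
LEFT JOIN tickets c ON a.blocked_by = c.id

Result:
title          | agent  | blocked_by    
---------------+--------+---------------
Wrong timezone | George | NULL          
Login fails    | George | Wrong timezone
Memory leak    | George | NULL          
Crash on save  | Eve    | Memory leak   
Export error   | NULL   | NULL          
Bad redirect   | Eve    | NULL          
Race condition | Beth   | Crash on save 
Off by one     | George | Memory leak   
Wrong total    | George | Wrong timezone


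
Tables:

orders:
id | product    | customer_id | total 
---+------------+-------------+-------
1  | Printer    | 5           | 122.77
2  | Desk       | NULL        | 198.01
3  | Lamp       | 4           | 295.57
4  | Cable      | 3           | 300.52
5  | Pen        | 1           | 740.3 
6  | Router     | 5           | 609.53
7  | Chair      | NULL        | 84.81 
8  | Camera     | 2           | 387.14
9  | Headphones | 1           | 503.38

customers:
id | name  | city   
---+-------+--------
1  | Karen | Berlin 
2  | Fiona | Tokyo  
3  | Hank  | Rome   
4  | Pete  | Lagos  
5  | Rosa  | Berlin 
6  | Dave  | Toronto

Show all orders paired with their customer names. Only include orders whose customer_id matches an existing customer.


INNER JOIN keeps only orders rows whose customer_id matches an id in customers. Walk through each order:
  - order 1 (Printer): customer_id=5 -> matches Rosa
  - order 2 (Desk): customer_id=NULL, no match -> dropped
  - order 3 (Lamp): customer_id=4 -> matches Pete
  - order 4 (Cable): customer_id=3 -> matches Hank
  - order 5 (Pen): customer_id=1 -> matches Karen
  - order 6 (Router): customer_id=5 -> matches Rosa
  - order 7 (Chair): customer_id=NULL, no match -> dropped
  - order 8 (Camera): customer_id=2 -> matches Fiona
  - order 9 (Headphones): customer_id=1 -> matches Karen
So 2 of 9 rows are dropped.

SQL:
SELECT a.product, b.name AS customer
FROM orders a
INNER JOIN customers b ON a.customer_id = b.id

Result:
product    | customer
-----------+---------
Printer    | Rosa    
Lamp       | Pete    
Cable      | Hank    
Pen        | Karen   
Router     | Rosa    
Camera     | Fiona   
Headphones | Karen   


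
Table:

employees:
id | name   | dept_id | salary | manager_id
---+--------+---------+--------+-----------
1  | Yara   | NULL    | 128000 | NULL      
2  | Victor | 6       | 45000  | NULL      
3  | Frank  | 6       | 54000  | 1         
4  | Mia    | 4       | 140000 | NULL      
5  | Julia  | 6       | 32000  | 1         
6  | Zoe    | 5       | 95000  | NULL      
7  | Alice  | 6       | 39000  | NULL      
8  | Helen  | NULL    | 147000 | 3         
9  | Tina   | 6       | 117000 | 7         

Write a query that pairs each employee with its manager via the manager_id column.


This is a self-join: employees is joined to a second copy of itself, matching each row's manager_id to another row's id. Use LEFT JOIN so rows with manager_id=NULL are kept.
  - employee 1 (Yara): manager_id=NULL -> NULL
  - employee 2 (Victor): manager_id=NULL -> NULL
  - employee 3 (Frank): manager_id=1 -> Yara
  - employee 4 (Mia): manager_id=NULL -> NULL
  - employee 5 (Julia): manager_id=1 -> Yara
  - employee 6 (Zoe): manager_id=NULL -> NULL
  - employee 7 (Alice): manager_id=NULL -> NULL
  - employee 8 (Helen): manager_id=3 -> Frank
  - employee 9 (Tina): manager_id=7 -> Alice

SQL:
SELECT a.name AS item, b.name AS manager
FROM employees a
LEFT JOIN employees b ON a.manager_id = b.id

Result:
item   | manager
-------+--------
Yara   | NULL   
Victor | NULL   
Frank  | Yara   
Mia    | NULL   
Julia  | Yara   
Zoe    | NULL   
Alice  | NULL   
Helen  | Frank  
Tina   | Alice  


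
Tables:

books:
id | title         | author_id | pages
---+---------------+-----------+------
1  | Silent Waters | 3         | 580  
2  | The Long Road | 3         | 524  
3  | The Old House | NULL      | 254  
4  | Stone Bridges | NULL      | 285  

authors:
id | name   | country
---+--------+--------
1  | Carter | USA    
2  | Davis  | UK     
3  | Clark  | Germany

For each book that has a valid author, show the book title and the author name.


INNER JOIN keeps only books rows whose author_id matches an id in authors. Walk through each book:
  - book 1 (Silent Waters): author_id=3 -> matches Clark
  - book 2 (The Long Road): author_id=3 -> matches Clark
  - book 3 (The Old House): author_id=NULL, no match -> dropped
  - book 4 (Stone Bridges): author_id=NULL, no match -> dropped
So 2 of 4 rows are dropped.

SQL:
SELECT a.title, b.name AS author
FROM books a
INNER JOIN authors b ON a.author_id = b.id

Result:
title         | author
--------------+-------
Silent Waters | Clark 
The Long Road | Clark 


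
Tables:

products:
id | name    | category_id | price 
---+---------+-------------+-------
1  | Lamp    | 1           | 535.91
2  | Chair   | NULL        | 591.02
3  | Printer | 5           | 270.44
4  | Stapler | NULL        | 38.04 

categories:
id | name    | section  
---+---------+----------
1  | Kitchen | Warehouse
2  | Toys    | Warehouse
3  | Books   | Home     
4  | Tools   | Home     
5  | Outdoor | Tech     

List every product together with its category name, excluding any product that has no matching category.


INNER JOIN keeps only products rows whose category_id matches an id in categories. Walk through each product:
  - product 1 (Lamp): category_id=1 -> matches Kitchen
  - product 2 (Chair): category_id=NULL, no match -> dropped
  - product 3 (Printer): category_id=5 -> matches Outdoor
  - product 4 (Stapler): category_id=NULL, no match -> dropped
So 2 of 4 rows are dropped.

SQL:
SELECT a.name, b.name AS category
FROM products a
INNER JOIN categories b ON a.category_id = b.id

Result:
name    | category
--------+---------
Lamp    | Kitchen 
Printer | Outdoor 


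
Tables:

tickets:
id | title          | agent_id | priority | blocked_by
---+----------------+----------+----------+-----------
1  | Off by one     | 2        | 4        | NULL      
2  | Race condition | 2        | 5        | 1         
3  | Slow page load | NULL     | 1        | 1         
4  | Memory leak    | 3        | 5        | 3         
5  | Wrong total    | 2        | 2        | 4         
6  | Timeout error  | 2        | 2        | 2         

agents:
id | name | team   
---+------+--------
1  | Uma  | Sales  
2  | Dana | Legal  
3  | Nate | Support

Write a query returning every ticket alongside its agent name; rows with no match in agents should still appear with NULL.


LEFT JOIN keeps every row from tickets (the left table); where agent_id has no match in agents, the agent columns become NULL. Walk through each ticket:
  - ticket 1 (Off by one): agent_id=2 -> matches Dana
  - ticket 2 (Race condition): agent_id=2 -> matches Dana
  - ticket 3 (Slow page load): agent_id=NULL, no match -> kept with NULL
  - ticket 4 (Memory leak): agent_id=3 -> matches Nate
  - ticket 5 (Wrong total): agent_id=2 -> matches Dana
  - ticket 6 (Timeout error): agent_id=2 -> matches Dana
All 6 rows appear; 1 has NULL agent.

SQL:
SELECT a.title, b.name AS agent
FROM tickets a
LEFT JOIN agents b ON a.agent_id = b.id

Result:
title          | agent
---------------+------
Off by one     | Dana 
Race condition | Dana 
Slow page load | NULL 
Memory leak    | Nate 
Wrong total    | Dana 
Timeout error  | Dana 


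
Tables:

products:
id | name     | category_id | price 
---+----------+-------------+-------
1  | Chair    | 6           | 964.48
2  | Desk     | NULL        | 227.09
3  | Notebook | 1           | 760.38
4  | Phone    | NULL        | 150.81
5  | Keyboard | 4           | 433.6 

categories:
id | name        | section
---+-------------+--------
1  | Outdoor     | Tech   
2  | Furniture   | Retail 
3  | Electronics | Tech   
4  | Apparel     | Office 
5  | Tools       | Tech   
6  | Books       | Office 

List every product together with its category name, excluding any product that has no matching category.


INNER JOIN keeps only products rows whose category_id matches an id in categories. Walk through each product:
  - product 1 (Chair): category_id=6 -> matches Books
  - product 2 (Desk): category_id=NULL, no match -> dropped
  - product 3 (Notebook): category_id=1 -> matches Outdoor
  - product 4 (Phone): category_id=NULL, no match -> dropped
  - product 5 (Keyboard): category_id=4 -> matches Apparel
So 2 of 5 rows are dropped.

SQL:
SELECT a.name, b.name AS category
FROM products a
INNER JOIN categories b ON a.category_id = b.id

Result:
name     | category
---------+---------
Chair    | Books   
Notebook | Outdoor 
Keyboard | Apparel 


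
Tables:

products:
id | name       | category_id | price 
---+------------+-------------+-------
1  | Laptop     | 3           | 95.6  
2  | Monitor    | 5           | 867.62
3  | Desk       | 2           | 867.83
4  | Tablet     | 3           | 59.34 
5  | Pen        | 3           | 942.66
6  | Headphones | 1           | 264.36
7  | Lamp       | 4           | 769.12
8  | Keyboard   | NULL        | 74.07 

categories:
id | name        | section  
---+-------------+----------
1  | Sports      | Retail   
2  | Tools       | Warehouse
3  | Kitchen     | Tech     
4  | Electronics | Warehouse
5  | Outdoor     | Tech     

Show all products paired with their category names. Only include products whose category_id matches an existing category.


INNER JOIN keeps only products rows whose category_id matches an id in categories. Walk through each product:
  - product 1 (Laptop): category_id=3 -> matches Kitchen
  - product 2 (Monitor): category_id=5 -> matches Outdoor
  - product 3 (Desk): category_id=2 -> matches Tools
  - product 4 (Tablet): category_id=3 -> matches Kitchen
  - product 5 (Pen): category_id=3 -> matches Kitchen
  - product 6 (Headphones): category_id=1 -> matches Sports
  - product 7 (Lamp): category_id=4 -> matches Electronics
  - product 8 (Keyboard): category_id=NULL, no match -> dropped
So 1 of 8 rows is dropped.

SQL:
SELECT a.name, b.name AS category
FROM products a
INNER JOIN categories b ON a.category_id = b.id

Result:
name       | category   
-----------+------------
Laptop     | Kitchen    
Monitor    | Outdoor    
Desk       | Tools      
Tablet     | Kitchen    
Pen        | Kitchen    
Headphones | Sports     
Lamp       | Electronics


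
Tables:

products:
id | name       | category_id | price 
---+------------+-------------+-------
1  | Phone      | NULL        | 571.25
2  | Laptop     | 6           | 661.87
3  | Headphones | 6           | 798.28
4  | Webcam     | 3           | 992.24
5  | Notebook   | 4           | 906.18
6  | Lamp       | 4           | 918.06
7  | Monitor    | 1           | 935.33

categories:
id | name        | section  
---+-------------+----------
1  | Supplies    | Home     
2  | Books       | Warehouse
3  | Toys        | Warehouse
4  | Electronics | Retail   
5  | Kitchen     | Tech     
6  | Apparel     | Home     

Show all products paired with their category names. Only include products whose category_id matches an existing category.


INNER JOIN keeps only products rows whose category_id matches an id in categories. Walk through each product:
  - product 1 (Phone): category_id=NULL, no match -> dropped
  - product 2 (Laptop): category_id=6 -> matches Apparel
  - product 3 (Headphones): category_id=6 -> matches Apparel
  - product 4 (Webcam): category_id=3 -> matches Toys
  - product 5 (Notebook): category_id=4 -> matches Electronics
  - product 6 (Lamp): category_id=4 -> matches Electronics
  - product 7 (Monitor): category_id=1 -> matches Supplies
So 1 of 7 rows is dropped.

SQL:
SELECT a.name, b.name AS category
FROM products a
INNER JOIN categories b ON a.category_id = b.id

Result:
name       | category   
-----------+------------
Laptop     | Apparel    
Headphones | Apparel    
Webcam     | Toys       
Notebook   | Electronics
Lamp       | Electronics
Monitor    | Supplies   


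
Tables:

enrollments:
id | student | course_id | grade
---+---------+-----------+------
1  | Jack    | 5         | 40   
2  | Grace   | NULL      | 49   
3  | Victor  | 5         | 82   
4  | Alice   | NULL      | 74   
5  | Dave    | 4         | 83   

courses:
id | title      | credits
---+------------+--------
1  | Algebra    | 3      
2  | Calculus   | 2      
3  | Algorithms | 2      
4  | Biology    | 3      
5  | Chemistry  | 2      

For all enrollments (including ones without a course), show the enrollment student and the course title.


LEFT JOIN keeps every row from enrollments (the left table); where course_id has no match in courses, the course columns become NULL. Walk through each enrollment:
  - enrollment 1 (Jack): course_id=5 -> matches Chemistry
  - enrollment 2 (Grace): course_id=NULL, no match -> kept with NULL
  - enrollment 3 (Victor): course_id=5 -> matches Chemistry
  - enrollment 4 (Alice): course_id=NULL, no match -> kept with NULL
  - enrollment 5 (Dave): course_id=4 -> matches Biology
All 5 rows appear; 2 have NULL course.

SQL:
SELECT a.student, b.title AS course
FROM enrollments a
LEFT JOIN courses b ON a.course_id = b.id

Result:
student | course   
--------+----------
Jack    | Chemistry
Grace   | NULL     
Victor  | Chemistry
Alice   | NULL     
Dave    | Biology  


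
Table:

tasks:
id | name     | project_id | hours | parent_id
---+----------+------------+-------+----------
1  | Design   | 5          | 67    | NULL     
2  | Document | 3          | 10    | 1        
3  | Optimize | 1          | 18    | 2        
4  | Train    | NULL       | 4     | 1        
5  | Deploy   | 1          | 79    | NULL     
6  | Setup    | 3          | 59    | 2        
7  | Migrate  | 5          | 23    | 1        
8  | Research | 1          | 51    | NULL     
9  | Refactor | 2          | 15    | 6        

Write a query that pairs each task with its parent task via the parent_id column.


This is a self-join: tasks is joined to a second copy of itself, matching each row's parent_id to another row's id. Use LEFT JOIN so rows with parent_id=NULL are kept.
  - task 1 (Design): parent_id=NULL -> NULL
  - task 2 (Document): parent_id=1 -> Design
  - task 3 (Optimize): parent_id=2 -> Document
  - task 4 (Train): parent_id=1 -> Design
  - task 5 (Deploy): parent_id=NULL -> NULL
  - task 6 (Setup): parent_id=2 -> Document
  - task 7 (Migrate): parent_id=1 -> Design
  - task 8 (Research): parent_id=NULL -> NULL
  - task 9 (Refactor): parent_id=6 -> Setup

SQL:
SELECT a.name AS item, b.name AS parent
FROM tasks a
LEFT JOIN tasks b ON a.parent_id = b.id

Result:
item     | parent  
---------+---------
Design   | NULL    
Document | Design  
Optimize | Document
Train    | Design  
Deploy   | NULL    
Setup    | Document
Migrate  | Design  
Research | NULL    
Refactor | Setup   
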